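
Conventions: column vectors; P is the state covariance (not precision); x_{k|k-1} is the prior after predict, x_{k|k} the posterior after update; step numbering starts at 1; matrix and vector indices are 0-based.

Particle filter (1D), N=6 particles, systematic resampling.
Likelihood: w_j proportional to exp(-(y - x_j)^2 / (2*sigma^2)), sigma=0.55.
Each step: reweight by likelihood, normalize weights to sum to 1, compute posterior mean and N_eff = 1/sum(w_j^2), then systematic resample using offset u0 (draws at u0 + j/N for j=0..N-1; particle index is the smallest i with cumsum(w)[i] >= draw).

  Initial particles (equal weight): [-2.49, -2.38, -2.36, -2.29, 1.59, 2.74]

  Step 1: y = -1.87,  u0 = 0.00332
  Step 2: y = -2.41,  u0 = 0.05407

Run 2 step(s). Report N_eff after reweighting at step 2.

N_eff = 5.9997

step 1: w=[0.2038, 0.2502, 0.2586, 0.2874, 0.0000, 0.0000]  mean=-2.3714  Neff=3.9431  idx=[0, 0, 1, 2, 2, 3]
step 2: w=[0.1664, 0.1664, 0.1679, 0.1675, 0.1675, 0.1642]  mean=-2.3951  Neff=5.9997  idx=[0, 1, 2, 3, 4, 5]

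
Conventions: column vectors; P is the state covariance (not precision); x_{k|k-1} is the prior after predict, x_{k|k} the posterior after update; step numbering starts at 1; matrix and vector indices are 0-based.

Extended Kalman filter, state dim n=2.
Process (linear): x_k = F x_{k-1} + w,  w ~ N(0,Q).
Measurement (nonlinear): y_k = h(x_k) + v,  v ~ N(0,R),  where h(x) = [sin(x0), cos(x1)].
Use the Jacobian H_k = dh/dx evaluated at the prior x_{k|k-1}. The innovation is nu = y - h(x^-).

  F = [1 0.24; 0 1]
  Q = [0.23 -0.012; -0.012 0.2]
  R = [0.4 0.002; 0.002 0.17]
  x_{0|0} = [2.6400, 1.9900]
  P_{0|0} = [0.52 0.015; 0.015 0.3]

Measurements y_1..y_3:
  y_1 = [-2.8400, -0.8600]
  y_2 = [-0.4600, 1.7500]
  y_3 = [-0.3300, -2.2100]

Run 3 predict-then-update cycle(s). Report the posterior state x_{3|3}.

step 1: x^-=[3.1176, 1.9900]  P^-=[0.7745 0.0750; 0.0750 0.5000]  H_jac=[-0.9997 0.0000; 0.0000 -0.9134]  S=[1.1740 0.0705; 0.0705 0.5872]  K=[-0.6572 -0.0378; -0.0173 -0.7757]  nu=[-2.8640, -0.4530]  x^+=[5.0170, 2.3909]  P^+=[0.2630 0.0085; 0.0085 0.1444]
step 2: x^-=[5.5908, 2.3909]  P^-=[0.5054 0.0311; 0.0311 0.3444]  H_jac=[0.7697 0.0000; 0.0000 -0.6821]  S=[0.6994 -0.0143; -0.0143 0.3303]  K=[0.5554 -0.0402; 0.0197 -0.7105]  nu=[0.1784, 2.4812]  x^+=[5.5902, 0.6315]  P^+=[0.2885 0.0084; 0.0084 0.1770]
step 3: x^-=[5.7417, 0.6315]  P^-=[0.5327 0.0389; 0.0389 0.3770]  H_jac=[0.8570 0.0000; 0.0000 -0.5903]  S=[0.7912 -0.0177; -0.0177 0.3014]  K=[0.5760 -0.0424; 0.0256 -0.7370]  nu=[0.1854, -3.0172]  x^+=[5.9764, 2.8598]  P^+=[0.2688 0.0103; 0.0103 0.2121]

x_post = [5.9764, 2.8598]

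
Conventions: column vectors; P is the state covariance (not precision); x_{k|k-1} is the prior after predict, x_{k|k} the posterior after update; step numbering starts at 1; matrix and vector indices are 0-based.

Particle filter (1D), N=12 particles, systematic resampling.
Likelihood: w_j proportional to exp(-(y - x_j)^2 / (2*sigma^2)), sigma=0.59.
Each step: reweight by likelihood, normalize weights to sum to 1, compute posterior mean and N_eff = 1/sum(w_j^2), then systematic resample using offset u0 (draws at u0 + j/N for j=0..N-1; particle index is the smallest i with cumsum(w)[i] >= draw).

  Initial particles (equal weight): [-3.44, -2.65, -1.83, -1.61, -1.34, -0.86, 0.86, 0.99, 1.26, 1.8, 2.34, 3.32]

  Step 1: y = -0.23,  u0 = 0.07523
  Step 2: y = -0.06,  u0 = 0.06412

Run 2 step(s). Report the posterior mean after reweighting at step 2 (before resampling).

post_mean = -0.4177

step 1: w=[0.0000, 0.0002, 0.0216, 0.0555, 0.1457, 0.4835, 0.1552, 0.1008, 0.0352, 0.0023, 0.0001, 0.0000]  mean=-0.4584  Neff=3.4014  idx=[3, 4, 5, 5, 5, 5, 5, 5, 6, 6, 7, 8]
step 2: w=[0.0093, 0.0280, 0.1173, 0.1173, 0.1173, 0.1173, 0.1173, 0.1173, 0.0872, 0.0872, 0.0604, 0.0241]  mean=-0.4177  Neff=9.7210  idx=[2, 2, 3, 4, 5, 5, 6, 7, 7, 8, 9, 11]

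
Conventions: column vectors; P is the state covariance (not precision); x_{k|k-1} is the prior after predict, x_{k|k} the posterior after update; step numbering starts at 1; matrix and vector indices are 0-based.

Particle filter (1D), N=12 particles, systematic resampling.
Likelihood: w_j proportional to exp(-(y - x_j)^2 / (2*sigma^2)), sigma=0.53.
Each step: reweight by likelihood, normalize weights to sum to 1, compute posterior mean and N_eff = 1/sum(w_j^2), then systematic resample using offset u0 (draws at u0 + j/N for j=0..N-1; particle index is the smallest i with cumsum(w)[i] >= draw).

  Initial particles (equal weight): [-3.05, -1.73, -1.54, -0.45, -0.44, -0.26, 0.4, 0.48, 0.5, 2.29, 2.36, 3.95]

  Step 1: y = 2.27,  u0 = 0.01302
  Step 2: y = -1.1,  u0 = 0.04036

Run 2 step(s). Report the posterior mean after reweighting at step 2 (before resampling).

step 1: w=[0.0000, 0.0000, 0.0000, 0.0000, 0.0000, 0.0000, 0.0010, 0.0017, 0.0019, 0.4995, 0.4927, 0.0033]  mean=2.3217  Neff=2.0316  idx=[9, 9, 9, 9, 9, 9, 10, 10, 10, 10, 10, 10]
step 2: w=[0.1169, 0.1169, 0.1169, 0.1169, 0.1169, 0.1169, 0.0498, 0.0498, 0.0498, 0.0498, 0.0498, 0.0498]  mean=2.3109  Neff=10.3262  idx=[0, 1, 1, 2, 3, 3, 4, 5, 6, 7, 9, 11]

post_mean = 2.3109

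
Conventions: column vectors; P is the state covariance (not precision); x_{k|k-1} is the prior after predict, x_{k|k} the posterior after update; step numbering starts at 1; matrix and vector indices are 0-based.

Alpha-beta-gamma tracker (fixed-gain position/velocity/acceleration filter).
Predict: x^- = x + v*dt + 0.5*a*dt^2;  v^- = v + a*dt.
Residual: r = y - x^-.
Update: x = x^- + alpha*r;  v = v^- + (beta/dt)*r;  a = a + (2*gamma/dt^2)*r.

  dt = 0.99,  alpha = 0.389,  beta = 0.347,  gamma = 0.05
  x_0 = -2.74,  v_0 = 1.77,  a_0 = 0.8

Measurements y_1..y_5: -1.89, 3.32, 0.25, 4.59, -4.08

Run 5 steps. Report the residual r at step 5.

resid = -11.7501

step 1: x_pred=-0.5957  r=-1.2943  x^+=-1.0992  v^+=2.1083  a^+=0.6679
step 2: x_pred=1.3154  r=2.0046  x^+=2.0952  v^+=3.4722  a^+=0.8725
step 3: x_pred=5.9602  r=-5.7102  x^+=3.7390  v^+=2.3345  a^+=0.2899
step 4: x_pred=6.1921  r=-1.6021  x^+=5.5689  v^+=2.0599  a^+=0.1264
step 5: x_pred=7.6701  r=-11.7501  x^+=3.0993  v^+=-1.9335  a^+=-1.0725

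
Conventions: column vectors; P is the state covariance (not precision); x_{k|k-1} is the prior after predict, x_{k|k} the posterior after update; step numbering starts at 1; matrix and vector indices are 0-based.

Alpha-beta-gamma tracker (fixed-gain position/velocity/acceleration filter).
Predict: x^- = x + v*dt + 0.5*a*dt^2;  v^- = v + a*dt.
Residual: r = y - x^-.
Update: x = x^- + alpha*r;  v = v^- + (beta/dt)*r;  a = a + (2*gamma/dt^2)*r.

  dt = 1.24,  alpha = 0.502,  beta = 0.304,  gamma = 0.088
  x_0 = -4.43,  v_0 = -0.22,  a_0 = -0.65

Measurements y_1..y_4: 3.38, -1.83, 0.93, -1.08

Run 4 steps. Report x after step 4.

step 1: x_pred=-5.2025  r=8.5825  x^+=-0.8941  v^+=1.0781  a^+=0.3324
step 2: x_pred=0.6983  r=-2.5283  x^+=-0.5709  v^+=0.8704  a^+=0.0430
step 3: x_pred=0.5415  r=0.3885  x^+=0.7365  v^+=1.0190  a^+=0.0875
step 4: x_pred=2.0673  r=-3.1473  x^+=0.4874  v^+=0.3558  a^+=-0.2728

x_post = 0.4874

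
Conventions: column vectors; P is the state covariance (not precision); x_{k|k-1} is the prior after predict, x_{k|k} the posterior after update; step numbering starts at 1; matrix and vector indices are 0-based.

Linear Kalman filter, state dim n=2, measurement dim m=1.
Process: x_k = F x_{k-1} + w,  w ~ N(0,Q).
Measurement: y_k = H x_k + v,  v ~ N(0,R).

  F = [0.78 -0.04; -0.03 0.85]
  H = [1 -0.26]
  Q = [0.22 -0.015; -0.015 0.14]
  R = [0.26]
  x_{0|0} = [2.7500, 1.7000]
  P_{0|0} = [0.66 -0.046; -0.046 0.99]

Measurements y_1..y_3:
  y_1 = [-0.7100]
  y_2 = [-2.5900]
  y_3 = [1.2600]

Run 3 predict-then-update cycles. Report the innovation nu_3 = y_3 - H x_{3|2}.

step 1: x^-=[2.0770, 1.3625]  P^-=[0.6260 -0.0947; -0.0947 0.8582]  S=[0.9932]  K=[0.6550; -0.3200]  nu=[-2.4327]  x^+=[0.4835, 2.1409]  P^+=[0.1998 0.1135; 0.1135 0.7565]
step 2: x^-=[0.2915, 1.8052]  P^-=[0.3357 0.0300; 0.0300 0.6810]  S=[0.6261]  K=[0.5237; -0.2349]  nu=[-2.4121]  x^+=[-0.9717, 2.3718]  P^+=[0.1640 0.1070; 0.1070 0.6464]
step 3: x^-=[-0.8528, 2.0452]  P^-=[0.3141 0.0303; 0.0303 0.6017]  S=[0.5991]  K=[0.5112; -0.2107]  nu=[2.6446]  x^+=[0.4991, 1.4881]  P^+=[0.1576 0.0948; 0.0948 0.5752]

innov = [2.6446]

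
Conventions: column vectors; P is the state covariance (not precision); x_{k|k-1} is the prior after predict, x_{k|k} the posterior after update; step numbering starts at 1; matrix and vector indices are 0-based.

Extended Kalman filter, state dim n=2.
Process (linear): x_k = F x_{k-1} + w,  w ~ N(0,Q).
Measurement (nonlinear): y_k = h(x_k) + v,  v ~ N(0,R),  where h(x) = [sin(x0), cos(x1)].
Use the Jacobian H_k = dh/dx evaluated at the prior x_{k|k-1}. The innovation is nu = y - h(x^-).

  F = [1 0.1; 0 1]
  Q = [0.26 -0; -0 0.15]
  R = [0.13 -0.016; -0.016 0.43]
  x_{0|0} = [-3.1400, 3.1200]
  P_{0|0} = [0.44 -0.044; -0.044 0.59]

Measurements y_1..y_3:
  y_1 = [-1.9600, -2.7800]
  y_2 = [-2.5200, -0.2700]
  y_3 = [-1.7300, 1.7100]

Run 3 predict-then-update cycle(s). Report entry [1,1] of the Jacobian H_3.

H_jac[1,1] = -0.0997

step 1: x^-=[-2.8280, 3.1200]  P^-=[0.6971 0.0150; 0.0150 0.7400]  H_jac=[-0.9512 0.0000; 0.0000 -0.0216]  S=[0.7608 -0.0157; -0.0157 0.4303]  K=[-0.8723 -0.0326; -0.0195 -0.0378]  nu=[-1.6515, -1.7802]  x^+=[-1.3294, 3.2196]  P^+=[0.1187 0.0020; 0.0020 0.7391]
step 2: x^-=[-1.0075, 3.2196]  P^-=[0.3865 0.0759; 0.0759 0.8891]  H_jac=[0.5340 0.0000; 0.0000 0.0780]  S=[0.2402 -0.0128; -0.0128 0.4354]  K=[0.8612 0.0390; 0.1776 0.1644]  nu=[-1.6745, 0.7270]  x^+=[-2.4213, 3.0417]  P^+=[0.2085 0.0383; 0.0383 0.8705]
step 3: x^-=[-2.1171, 3.0417]  P^-=[0.4849 0.1254; 0.1254 1.0205]  H_jac=[-0.5195 0.0000; 0.0000 -0.0997]  S=[0.2609 -0.0095; -0.0095 0.4401]  K=[-0.9674 -0.0493; -0.2583 -0.2368]  nu=[-0.8756, 2.7050]  x^+=[-1.4034, 2.6274]  P^+=[0.2405 0.0573; 0.0573 0.9796]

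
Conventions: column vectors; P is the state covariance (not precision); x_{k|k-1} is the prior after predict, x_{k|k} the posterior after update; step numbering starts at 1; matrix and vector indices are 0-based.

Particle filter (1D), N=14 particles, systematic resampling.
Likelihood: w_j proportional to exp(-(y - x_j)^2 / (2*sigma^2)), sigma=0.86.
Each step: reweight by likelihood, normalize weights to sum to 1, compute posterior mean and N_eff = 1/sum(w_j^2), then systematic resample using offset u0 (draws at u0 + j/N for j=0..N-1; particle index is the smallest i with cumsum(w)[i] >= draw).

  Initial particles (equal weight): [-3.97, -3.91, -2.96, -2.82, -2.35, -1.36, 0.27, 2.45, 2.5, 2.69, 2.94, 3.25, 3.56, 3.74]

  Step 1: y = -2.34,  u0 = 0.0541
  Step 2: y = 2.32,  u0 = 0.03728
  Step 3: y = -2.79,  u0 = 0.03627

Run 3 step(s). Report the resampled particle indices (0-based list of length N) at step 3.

step 1: w=[0.0472, 0.0538, 0.2194, 0.2435, 0.2845, 0.1487, 0.0028, 0.0000, 0.0000, 0.0000, 0.0000, 0.0000, 0.0000, 0.0000]  mean=-2.6040  Neff=4.6371  idx=[1, 2, 2, 2, 3, 3, 3, 3, 4, 4, 4, 4, 5, 5]
step 2: w=[0.0000, 0.0000, 0.0000, 0.0000, 0.0001, 0.0001, 0.0001, 0.0001, 0.0019, 0.0019, 0.0019, 0.0019, 0.4961, 0.4961]  mean=-1.3680  Neff=2.0317  idx=[12, 12, 12, 12, 12, 12, 12, 13, 13, 13, 13, 13, 13, 13]
step 3: w=[0.0714, 0.0714, 0.0714, 0.0714, 0.0714, 0.0714, 0.0714, 0.0714, 0.0714, 0.0714, 0.0714, 0.0714, 0.0714, 0.0714]  mean=-1.3600  Neff=14.0000  idx=[0, 1, 2, 3, 4, 5, 6, 7, 8, 9, 10, 11, 12, 13]

resampled_idx = [0, 1, 2, 3, 4, 5, 6, 7, 8, 9, 10, 11, 12, 13]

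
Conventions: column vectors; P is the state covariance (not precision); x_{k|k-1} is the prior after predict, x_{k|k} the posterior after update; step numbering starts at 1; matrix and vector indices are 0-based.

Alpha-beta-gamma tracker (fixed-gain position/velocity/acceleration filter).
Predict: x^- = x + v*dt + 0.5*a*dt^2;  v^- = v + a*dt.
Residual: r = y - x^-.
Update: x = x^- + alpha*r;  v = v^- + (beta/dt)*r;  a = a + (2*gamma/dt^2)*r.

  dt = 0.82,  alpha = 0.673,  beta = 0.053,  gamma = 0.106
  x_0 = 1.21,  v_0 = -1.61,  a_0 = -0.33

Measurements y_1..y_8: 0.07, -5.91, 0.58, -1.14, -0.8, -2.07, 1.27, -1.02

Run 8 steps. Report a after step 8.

a_post = 0.9670

step 1: x_pred=-0.2211  r=0.2911  x^+=-0.0252  v^+=-1.8618  a^+=-0.2382
step 2: x_pred=-1.6320  r=-4.2780  x^+=-4.5111  v^+=-2.3336  a^+=-1.5870
step 3: x_pred=-6.9582  r=7.5382  x^+=-1.8850  v^+=-3.1478  a^+=0.7897
step 4: x_pred=-4.2007  r=3.0607  x^+=-2.1408  v^+=-2.3024  a^+=1.7547
step 5: x_pred=-3.4389  r=2.6389  x^+=-1.6629  v^+=-0.6930  a^+=2.5867
step 6: x_pred=-1.3615  r=-0.7085  x^+=-1.8383  v^+=1.3823  a^+=2.3633
step 7: x_pred=0.0897  r=1.1803  x^+=0.8840  v^+=3.3965  a^+=2.7354
step 8: x_pred=4.5888  r=-5.6088  x^+=0.8141  v^+=5.2770  a^+=0.9670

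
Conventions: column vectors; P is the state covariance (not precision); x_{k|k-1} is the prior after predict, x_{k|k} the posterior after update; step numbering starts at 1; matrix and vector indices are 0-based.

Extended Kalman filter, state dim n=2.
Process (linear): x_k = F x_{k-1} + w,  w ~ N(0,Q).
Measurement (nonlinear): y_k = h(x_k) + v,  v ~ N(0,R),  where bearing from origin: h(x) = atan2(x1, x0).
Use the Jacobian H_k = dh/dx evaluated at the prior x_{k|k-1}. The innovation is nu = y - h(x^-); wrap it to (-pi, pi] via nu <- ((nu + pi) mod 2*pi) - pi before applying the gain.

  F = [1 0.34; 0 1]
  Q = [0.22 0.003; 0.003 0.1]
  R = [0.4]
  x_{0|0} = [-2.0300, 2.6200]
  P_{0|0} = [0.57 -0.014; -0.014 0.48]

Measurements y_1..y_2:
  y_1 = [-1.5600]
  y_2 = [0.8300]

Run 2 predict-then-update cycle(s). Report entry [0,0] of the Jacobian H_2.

H_jac[0,0] = -0.2448

step 1: x^-=[-1.1392, 2.6200]  P^-=[0.8360 0.1522; 0.1522 0.5800]  H_jac=[-0.3210 -0.1396]  S=[0.5111]  K=[-0.5666; -0.2540]  nu=[2.7422]  x^+=[-2.6930, 1.9235]  P^+=[0.6719 0.0786; 0.0786 0.5470]
step 2: x^-=[-2.0390, 1.9235]  P^-=[1.0086 0.2676; 0.2676 0.6470]  H_jac=[-0.2448 -0.2595]  S=[0.5380]  K=[-0.5880; -0.4339]  nu=[-1.5553]  x^+=[-1.1245, 2.5983]  P^+=[0.8226 0.1304; 0.1304 0.5458]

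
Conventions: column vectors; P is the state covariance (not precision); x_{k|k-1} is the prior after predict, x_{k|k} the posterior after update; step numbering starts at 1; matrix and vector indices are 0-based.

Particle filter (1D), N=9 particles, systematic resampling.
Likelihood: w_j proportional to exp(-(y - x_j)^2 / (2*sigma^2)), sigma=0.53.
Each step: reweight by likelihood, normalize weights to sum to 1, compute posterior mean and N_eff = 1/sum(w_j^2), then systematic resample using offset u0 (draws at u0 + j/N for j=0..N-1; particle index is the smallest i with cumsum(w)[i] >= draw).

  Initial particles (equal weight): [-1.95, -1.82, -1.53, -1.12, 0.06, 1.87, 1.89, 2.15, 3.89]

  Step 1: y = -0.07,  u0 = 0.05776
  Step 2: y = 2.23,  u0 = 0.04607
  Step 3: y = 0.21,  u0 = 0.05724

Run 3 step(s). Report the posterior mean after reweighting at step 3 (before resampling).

post_mean = 0.0600

step 1: w=[0.0016, 0.0038, 0.0197, 0.1230, 0.8497, 0.0011, 0.0009, 0.0001, 0.0000]  mean=-0.1229  Neff=1.3558  idx=[3, 4, 4, 4, 4, 4, 4, 4, 4]
step 2: w=[0.0000, 0.1250, 0.1250, 0.1250, 0.1250, 0.1250, 0.1250, 0.1250, 0.1250]  mean=0.0600  Neff=8.0000  idx=[1, 2, 3, 4, 4, 5, 6, 7, 8]
step 3: w=[0.1111, 0.1111, 0.1111, 0.1111, 0.1111, 0.1111, 0.1111, 0.1111, 0.1111]  mean=0.0600  Neff=9.0000  idx=[0, 1, 2, 3, 4, 5, 6, 7, 8]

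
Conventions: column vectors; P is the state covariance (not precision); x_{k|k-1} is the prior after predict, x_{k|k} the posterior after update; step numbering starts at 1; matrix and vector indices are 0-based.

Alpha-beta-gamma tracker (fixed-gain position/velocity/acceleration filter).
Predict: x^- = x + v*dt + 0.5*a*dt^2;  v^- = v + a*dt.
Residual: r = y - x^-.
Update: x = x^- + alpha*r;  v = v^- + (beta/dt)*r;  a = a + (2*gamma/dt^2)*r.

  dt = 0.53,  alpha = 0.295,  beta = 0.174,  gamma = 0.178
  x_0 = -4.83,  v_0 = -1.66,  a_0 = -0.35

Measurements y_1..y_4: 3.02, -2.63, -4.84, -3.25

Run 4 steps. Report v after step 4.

v_post = 5.0886

step 1: x_pred=-5.7590  r=8.7790  x^+=-3.1692  v^+=1.0366  a^+=10.7761
step 2: x_pred=-1.1062  r=-1.5238  x^+=-1.5558  v^+=6.2477  a^+=8.8449
step 3: x_pred=2.9978  r=-7.8378  x^+=0.6856  v^+=8.3623  a^+=-1.0884
step 4: x_pred=4.9648  r=-8.2148  x^+=2.5415  v^+=5.0886  a^+=-11.4995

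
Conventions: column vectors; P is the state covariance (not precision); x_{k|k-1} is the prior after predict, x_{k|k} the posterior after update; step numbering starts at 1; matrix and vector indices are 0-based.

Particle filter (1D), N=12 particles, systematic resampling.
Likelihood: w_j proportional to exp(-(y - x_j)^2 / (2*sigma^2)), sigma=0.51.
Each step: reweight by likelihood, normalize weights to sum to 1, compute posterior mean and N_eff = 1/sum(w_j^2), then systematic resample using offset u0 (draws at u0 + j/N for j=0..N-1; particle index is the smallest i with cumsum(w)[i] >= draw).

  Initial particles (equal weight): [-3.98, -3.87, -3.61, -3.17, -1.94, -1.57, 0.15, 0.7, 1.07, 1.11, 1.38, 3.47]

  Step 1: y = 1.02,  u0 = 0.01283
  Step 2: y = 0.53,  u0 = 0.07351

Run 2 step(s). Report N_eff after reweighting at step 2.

step 1: w=[0.0000, 0.0000, 0.0000, 0.0000, 0.0000, 0.0000, 0.0612, 0.2153, 0.2609, 0.2581, 0.2044, 0.0000]  mean=1.0077  Neff=4.4128  idx=[6, 7, 7, 7, 8, 8, 8, 9, 9, 9, 10, 10]
step 2: w=[0.1027, 0.1282, 0.1282, 0.1282, 0.0774, 0.0774, 0.0774, 0.0710, 0.0710, 0.0710, 0.0338, 0.0338]  mean=0.8627  Neff=10.5019  idx=[0, 1, 2, 2, 3, 4, 5, 6, 7, 8, 9, 11]

N_eff = 10.5019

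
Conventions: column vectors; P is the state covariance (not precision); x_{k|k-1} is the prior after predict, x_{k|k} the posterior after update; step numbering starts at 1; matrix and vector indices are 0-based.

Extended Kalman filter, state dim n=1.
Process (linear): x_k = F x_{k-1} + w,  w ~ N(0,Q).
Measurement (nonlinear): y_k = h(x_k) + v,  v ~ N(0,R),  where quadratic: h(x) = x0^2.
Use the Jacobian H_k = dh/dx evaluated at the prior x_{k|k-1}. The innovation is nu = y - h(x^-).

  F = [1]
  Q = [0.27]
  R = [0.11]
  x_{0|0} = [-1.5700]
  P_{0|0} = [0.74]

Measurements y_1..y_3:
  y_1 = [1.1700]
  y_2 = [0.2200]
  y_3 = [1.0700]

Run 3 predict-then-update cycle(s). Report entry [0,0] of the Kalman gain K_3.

step 1: x^-=[-1.5700]  P^-=[1.0100]  H_jac=[-3.1400]  S=[10.0682]  K=[-0.3150]  nu=[-1.2949]  x^+=[-1.1621]  P^+=[0.0110]
step 2: x^-=[-1.1621]  P^-=[0.2810]  H_jac=[-2.3242]  S=[1.6282]  K=[-0.4012]  nu=[-1.1305]  x^+=[-0.7086]  P^+=[0.0190]
step 3: x^-=[-0.7086]  P^-=[0.2890]  H_jac=[-1.4172]  S=[0.6904]  K=[-0.5932]  nu=[0.5679]  x^+=[-1.0455]  P^+=[0.0460]

K[0,0] = -0.5932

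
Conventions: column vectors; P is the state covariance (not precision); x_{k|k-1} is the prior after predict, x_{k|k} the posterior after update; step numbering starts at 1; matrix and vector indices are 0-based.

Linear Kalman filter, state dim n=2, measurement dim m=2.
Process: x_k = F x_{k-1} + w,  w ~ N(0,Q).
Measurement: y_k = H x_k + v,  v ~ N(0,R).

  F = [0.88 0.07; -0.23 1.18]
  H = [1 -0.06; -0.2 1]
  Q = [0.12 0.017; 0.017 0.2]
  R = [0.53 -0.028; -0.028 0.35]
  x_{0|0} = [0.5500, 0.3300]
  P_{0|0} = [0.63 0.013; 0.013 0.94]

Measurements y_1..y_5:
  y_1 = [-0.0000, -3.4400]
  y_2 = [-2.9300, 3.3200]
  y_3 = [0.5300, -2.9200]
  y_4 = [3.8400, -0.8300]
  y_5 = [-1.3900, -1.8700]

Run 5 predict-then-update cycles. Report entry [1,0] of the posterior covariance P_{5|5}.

step 1: x^-=[0.5071, 0.2629]  P^-=[0.6141 -0.0196; -0.0196 1.5351]  S=[1.1520 -0.2627; -0.2627 1.9175]  K=[0.5338 -0.0011; 0.0889 0.8148]  nu=[-0.4913, -3.6015]  x^+=[0.2488, -2.7153]  P^+=[0.2855 0.0418; 0.0418 0.2910]
step 2: x^-=[0.0289, -3.2612]  P^-=[0.3476 0.0259; 0.0259 0.5977]  S=[0.8767 -0.1071; -0.1071 0.9512]  K=[0.3946 -0.0014; 0.0657 0.6303]  nu=[-3.1546, 6.5870]  x^+=[-1.2249, 0.6832]  P^+=[0.2110 0.0307; 0.0307 0.2249]
step 3: x^-=[-1.0301, 1.0879]  P^-=[0.2883 0.0242; 0.0242 0.5077]  S=[0.8172 -0.0916; -0.0916 0.8595]  K=[0.3508 -0.0015; 0.0586 0.5913]  nu=[1.6254, -4.2139]  x^+=[-0.4535, -1.3083]  P^+=[0.1876 0.0272; 0.0272 0.2107]
step 4: x^-=[-0.4907, -1.4395]  P^-=[0.2697 0.0242; 0.0242 0.4886]  S=[0.7985 -0.0867; -0.0867 0.8397]  K=[0.3358 -0.0007; 0.0568 0.5820]  nu=[4.2443, 0.5113]  x^+=[0.9342, -0.9007]  P^+=[0.1796 0.0263; 0.0263 0.2074]
step 5: x^-=[0.7591, -1.2777]  P^-=[0.2633 0.0246; 0.0246 0.4840]  S=[0.7921 -0.0848; -0.0848 0.8346]  K=[0.3306 -0.0000; 0.0565 0.5797]  nu=[-2.2257, -0.4405]  x^+=[0.0233, -1.6587]  P^+=[0.1768 0.0261; 0.0261 0.2065]

P_post[1,0] = 0.0261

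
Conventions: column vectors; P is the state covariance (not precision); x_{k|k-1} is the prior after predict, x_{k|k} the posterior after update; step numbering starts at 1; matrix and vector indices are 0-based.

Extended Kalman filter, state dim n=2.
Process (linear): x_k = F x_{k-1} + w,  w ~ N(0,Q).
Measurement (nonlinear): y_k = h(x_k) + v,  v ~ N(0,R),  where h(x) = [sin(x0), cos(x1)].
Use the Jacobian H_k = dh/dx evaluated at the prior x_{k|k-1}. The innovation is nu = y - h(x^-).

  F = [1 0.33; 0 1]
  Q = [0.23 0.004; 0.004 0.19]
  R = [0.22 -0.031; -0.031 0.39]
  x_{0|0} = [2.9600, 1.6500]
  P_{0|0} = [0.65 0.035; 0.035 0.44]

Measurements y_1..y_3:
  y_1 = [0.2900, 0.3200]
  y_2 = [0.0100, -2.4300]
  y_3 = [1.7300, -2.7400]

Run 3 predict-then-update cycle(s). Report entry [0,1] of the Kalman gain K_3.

step 1: x^-=[3.5045, 1.6500]  P^-=[0.9510 0.1842; 0.1842 0.6300]  H_jac=[-0.9349 0.0000; 0.0000 -0.9969]  S=[1.0512 0.1407; 0.1407 1.0161]  K=[-0.8371 -0.0648; -0.0826 -0.6067]  nu=[0.6450, 0.3991]  x^+=[2.9387, 1.3546]  P^+=[0.1948 -0.0007; -0.0007 0.2348]
step 2: x^-=[3.3857, 1.3546]  P^-=[0.4500 0.0808; 0.0808 0.4248]  H_jac=[-0.9704 0.0000; 0.0000 -0.9767]  S=[0.6437 0.0456; 0.0456 0.7952]  K=[-0.6740 -0.0606; -0.0852 -0.5168]  nu=[0.2517, -2.6445]  x^+=[3.3763, 2.6999]  P^+=[0.1509 0.0028; 0.0028 0.2037]
step 3: x^-=[4.2673, 2.6999]  P^-=[0.4049 0.0740; 0.0740 0.3937]  H_jac=[-0.4305 0.0000; 0.0000 -0.4275]  S=[0.2951 -0.0174; -0.0174 0.4619]  K=[-0.5962 -0.0909; -0.1297 -0.3692]  nu=[2.6326, -1.8360]  x^+=[2.8647, 3.0361]  P^+=[0.2981 0.0397; 0.0397 0.3274]

K[0,1] = -0.0909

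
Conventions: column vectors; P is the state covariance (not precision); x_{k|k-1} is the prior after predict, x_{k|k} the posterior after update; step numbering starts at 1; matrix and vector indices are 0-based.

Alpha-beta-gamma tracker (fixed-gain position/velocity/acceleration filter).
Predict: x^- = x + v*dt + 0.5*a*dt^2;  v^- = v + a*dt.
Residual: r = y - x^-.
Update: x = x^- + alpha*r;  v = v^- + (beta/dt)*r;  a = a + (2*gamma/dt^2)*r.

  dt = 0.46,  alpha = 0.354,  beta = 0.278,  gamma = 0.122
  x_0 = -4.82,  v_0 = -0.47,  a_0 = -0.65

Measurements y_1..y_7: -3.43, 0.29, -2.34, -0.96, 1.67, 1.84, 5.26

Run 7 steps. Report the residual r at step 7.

step 1: x_pred=-5.1050  r=1.6750  x^+=-4.5120  v^+=0.2433  a^+=1.2814
step 2: x_pred=-4.2646  r=4.5546  x^+=-2.6522  v^+=3.5853  a^+=6.5334
step 3: x_pred=-0.3118  r=-2.0282  x^+=-1.0298  v^+=5.3649  a^+=4.1946
step 4: x_pred=1.8819  r=-2.8419  x^+=0.8758  v^+=5.5769  a^+=0.9176
step 5: x_pred=3.5383  r=-1.8683  x^+=2.8769  v^+=4.8699  a^+=-1.2368
step 6: x_pred=4.9862  r=-3.1462  x^+=3.8725  v^+=2.3996  a^+=-4.8648
step 7: x_pred=4.4616  r=0.7984  x^+=4.7442  v^+=0.6443  a^+=-3.9441

resid = 0.7984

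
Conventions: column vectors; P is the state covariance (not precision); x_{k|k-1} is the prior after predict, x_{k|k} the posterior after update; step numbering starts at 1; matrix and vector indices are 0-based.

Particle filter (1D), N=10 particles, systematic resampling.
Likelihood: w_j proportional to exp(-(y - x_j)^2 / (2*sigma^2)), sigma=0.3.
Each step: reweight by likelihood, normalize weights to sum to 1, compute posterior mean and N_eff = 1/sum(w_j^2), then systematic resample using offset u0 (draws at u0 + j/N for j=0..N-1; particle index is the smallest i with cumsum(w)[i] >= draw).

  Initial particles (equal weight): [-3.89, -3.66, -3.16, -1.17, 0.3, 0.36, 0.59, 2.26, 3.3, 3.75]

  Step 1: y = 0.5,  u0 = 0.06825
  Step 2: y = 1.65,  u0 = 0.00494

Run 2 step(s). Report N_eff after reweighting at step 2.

step 1: w=[0.0000, 0.0000, 0.0000, 0.0000, 0.3018, 0.3380, 0.3603, 0.0000, 0.0000, 0.0000]  mean=0.4248  Neff=2.9844  idx=[4, 4, 4, 5, 5, 5, 6, 6, 6, 6]
step 2: w=[0.0049, 0.0049, 0.0049, 0.0118, 0.0118, 0.0118, 0.2375, 0.2375, 0.2375, 0.2375]  mean=0.5776  Neff=4.4230  idx=[1, 6, 6, 7, 7, 7, 8, 8, 9, 9]

N_eff = 4.4230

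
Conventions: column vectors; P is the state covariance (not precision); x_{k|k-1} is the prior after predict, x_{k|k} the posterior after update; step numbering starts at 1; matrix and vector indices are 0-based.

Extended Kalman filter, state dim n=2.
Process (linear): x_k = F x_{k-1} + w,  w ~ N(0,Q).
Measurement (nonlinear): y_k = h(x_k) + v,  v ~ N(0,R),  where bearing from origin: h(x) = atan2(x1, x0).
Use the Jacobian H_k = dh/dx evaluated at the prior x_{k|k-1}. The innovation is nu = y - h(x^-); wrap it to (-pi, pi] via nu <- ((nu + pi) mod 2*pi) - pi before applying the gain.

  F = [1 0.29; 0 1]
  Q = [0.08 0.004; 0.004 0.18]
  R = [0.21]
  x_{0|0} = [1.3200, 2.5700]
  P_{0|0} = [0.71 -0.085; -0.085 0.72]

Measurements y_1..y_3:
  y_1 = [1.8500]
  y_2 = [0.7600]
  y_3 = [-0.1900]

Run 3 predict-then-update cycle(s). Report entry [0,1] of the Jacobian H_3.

step 1: x^-=[2.0653, 2.5700]  P^-=[0.8013 0.1278; 0.1278 0.9000]  H_jac=[-0.2364 0.1900]  S=[0.2758]  K=[-0.5988; 0.5105]  nu=[0.9561]  x^+=[1.4927, 3.0581]  P^+=[0.7024 0.2121; 0.2121 0.8281]
step 2: x^-=[2.3796, 3.0581]  P^-=[0.9750 0.4563; 0.4563 1.0081]  H_jac=[-0.2037 0.1585]  S=[0.2463]  K=[-0.5127; 0.2714]  nu=[-0.1495]  x^+=[2.4562, 3.0175]  P^+=[0.9103 0.4905; 0.4905 0.9900]
step 3: x^-=[3.3313, 3.0175]  P^-=[1.3580 0.7816; 0.7816 1.1700]  H_jac=[-0.1494 0.1649]  S=[0.2336]  K=[-0.3166; 0.3261]  nu=[-0.9260]  x^+=[3.6244, 2.7155]  P^+=[1.3346 0.8057; 0.8057 1.1452]

H_jac[0,1] = 0.1649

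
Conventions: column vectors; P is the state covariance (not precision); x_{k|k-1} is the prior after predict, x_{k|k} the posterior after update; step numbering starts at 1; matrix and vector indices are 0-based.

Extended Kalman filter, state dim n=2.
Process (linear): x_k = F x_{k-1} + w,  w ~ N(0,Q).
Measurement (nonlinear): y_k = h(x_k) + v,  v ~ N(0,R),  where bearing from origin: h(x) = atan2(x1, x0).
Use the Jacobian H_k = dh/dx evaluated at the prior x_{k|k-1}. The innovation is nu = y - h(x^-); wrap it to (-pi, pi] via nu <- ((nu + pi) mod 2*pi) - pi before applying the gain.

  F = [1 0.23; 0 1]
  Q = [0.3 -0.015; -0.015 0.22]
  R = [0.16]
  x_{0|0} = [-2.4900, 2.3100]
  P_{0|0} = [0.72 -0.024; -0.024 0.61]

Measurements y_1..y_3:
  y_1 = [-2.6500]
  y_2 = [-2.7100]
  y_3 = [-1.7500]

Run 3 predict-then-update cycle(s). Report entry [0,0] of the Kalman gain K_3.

step 1: x^-=[-1.9587, 2.3100]  P^-=[1.0412 0.1013; 0.1013 0.8300]  H_jac=[-0.2518 -0.2135]  S=[0.2748]  K=[-1.0330; -0.7379]  nu=[1.3591]  x^+=[-3.3627, 1.3072]  P^+=[0.7480 -0.1081; -0.1081 0.6804]
step 2: x^-=[-3.0620, 1.3072]  P^-=[1.0343 0.0334; 0.0334 0.9004]  H_jac=[-0.1179 -0.2762]  S=[0.2453]  K=[-0.5348; -1.0302]  nu=[0.8351]  x^+=[-3.5087, 0.4469]  P^+=[0.9641 -0.1018; -0.1018 0.6401]
step 3: x^-=[-3.4059, 0.4469]  P^-=[1.2511 0.0304; 0.0304 0.8601]  H_jac=[-0.0379 -0.2886]  S=[0.2341]  K=[-0.2399; -1.0653]  nu=[1.5221]  x^+=[-3.7711, -1.1746]  P^+=[1.2377 -0.0294; -0.0294 0.5944]

K[0,0] = -0.2399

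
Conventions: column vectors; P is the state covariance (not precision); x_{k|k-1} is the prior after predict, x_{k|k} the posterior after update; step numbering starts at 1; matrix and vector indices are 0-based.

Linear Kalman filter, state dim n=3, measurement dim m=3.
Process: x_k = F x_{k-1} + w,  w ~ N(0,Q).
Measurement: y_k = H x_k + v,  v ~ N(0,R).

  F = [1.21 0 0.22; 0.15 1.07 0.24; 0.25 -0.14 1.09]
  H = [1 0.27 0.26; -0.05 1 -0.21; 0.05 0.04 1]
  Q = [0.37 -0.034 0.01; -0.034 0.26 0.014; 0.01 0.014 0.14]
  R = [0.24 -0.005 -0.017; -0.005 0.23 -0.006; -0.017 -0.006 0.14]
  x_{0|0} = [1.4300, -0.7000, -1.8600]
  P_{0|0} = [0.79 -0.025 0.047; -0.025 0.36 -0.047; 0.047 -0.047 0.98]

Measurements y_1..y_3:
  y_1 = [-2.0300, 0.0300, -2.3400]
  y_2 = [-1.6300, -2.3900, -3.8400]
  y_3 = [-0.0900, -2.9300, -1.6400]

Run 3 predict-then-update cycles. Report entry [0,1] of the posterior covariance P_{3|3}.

step 1: x^-=[1.3211, -0.9809, -1.5719]  P^-=[1.5991 0.1329 0.5542; 0.1329 0.7176 0.1972; 0.5542 0.1972 1.4025]  S=[2.3739 0.0798 1.0592; 0.0798 0.9290 -0.1075; 1.0592 -0.1075 1.6194]  K=[0.8235 -0.1569 -0.1541; 0.0690 0.7318 0.1470; 0.0219 -0.0357 0.8713]  nu=[-2.6776, 0.7469, -0.7949]  x^+=[-0.8785, -0.7359, -2.3499]  P^+=[0.2227 -0.0374 -0.0443; -0.0374 0.1674 0.0102; -0.0443 0.0102 0.1236]
step 2: x^-=[-1.5799, -1.4832, -2.6780]  P^-=[0.6784 -0.0474 0.0522; -0.0474 0.4538 0.0220; 0.0522 0.0220 0.2795]  S=[0.9750 0.0144 0.1510; 0.0144 0.6944 -0.0318; 0.1510 -0.0318 0.4287]  K=[0.7088 -0.1506 -0.0644; 0.0550 0.6545 0.1174; 0.0346 -0.0277 0.6458]  nu=[1.0467, -1.5482, -1.0237]  x^+=[-0.5390, -2.5590, -3.2602]  P^+=[0.1885 -0.0343 -0.0282; -0.0343 0.1494 0.0073; -0.0282 0.0073 0.0911]
step 3: x^-=[-1.3695, -3.6015, -3.3301]  P^-=[0.6354 -0.0468 0.0557; -0.0468 0.4312 0.0161; 0.0557 0.0161 0.2478]  S=[0.9296 0.0108 0.1423; 0.0108 0.6728 -0.0321; 0.1423 -0.0321 0.3967]  K=[0.6942 -0.1474 -0.0451; 0.0550 0.6437 0.1103; 0.0399 -0.0289 0.6166]  nu=[3.1177, -0.0963, 1.9026]  x^+=[0.7232, -3.2819, -2.0300]  P^+=[0.1836 -0.0332 -0.0251; -0.0332 0.1468 0.0064; -0.0251 0.0064 0.0868]

P_post[0,1] = -0.0332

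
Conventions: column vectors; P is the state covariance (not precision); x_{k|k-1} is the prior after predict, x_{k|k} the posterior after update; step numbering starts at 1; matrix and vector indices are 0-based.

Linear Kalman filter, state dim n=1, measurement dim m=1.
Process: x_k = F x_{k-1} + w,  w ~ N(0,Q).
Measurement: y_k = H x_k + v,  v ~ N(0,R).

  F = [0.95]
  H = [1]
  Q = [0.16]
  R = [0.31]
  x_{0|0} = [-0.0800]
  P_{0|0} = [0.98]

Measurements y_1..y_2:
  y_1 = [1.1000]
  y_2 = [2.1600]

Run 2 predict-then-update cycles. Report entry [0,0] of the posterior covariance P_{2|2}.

step 1: x^-=[-0.0760]  P^-=[1.0444]  S=[1.3544]  K=[0.7711]  nu=[1.1760]  x^+=[0.8308]  P^+=[0.2390]
step 2: x^-=[0.7893]  P^-=[0.3757]  S=[0.6857]  K=[0.5479]  nu=[1.3707]  x^+=[1.5404]  P^+=[0.1699]

P_post[0,0] = 0.1699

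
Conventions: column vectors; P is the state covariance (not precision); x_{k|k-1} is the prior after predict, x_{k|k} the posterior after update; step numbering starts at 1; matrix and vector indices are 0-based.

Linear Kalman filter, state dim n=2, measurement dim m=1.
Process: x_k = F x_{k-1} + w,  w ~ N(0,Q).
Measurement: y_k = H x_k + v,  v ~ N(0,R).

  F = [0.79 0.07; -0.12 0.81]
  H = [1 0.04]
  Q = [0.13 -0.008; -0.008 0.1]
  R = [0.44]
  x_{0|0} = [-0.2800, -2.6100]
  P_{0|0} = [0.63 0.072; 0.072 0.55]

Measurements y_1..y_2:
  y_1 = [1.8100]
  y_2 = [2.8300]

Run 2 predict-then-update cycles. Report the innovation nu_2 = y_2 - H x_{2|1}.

innov = [2.3657]

step 1: x^-=[-0.4039, -2.0805]  P^-=[0.5338 0.0089; 0.0089 0.4559]  S=[0.9753]  K=[0.5477; 0.0279]  nu=[2.2971]  x^+=[0.8543, -2.0165]  P^+=[0.2412 -0.0060; -0.0060 0.4552]
step 2: x^-=[0.5338, -1.7359]  P^-=[0.2821 -0.0088; -0.0088 0.4033]  S=[0.7221]  K=[0.3902; 0.0101]  nu=[2.3657]  x^+=[1.4569, -1.7119]  P^+=[0.1722 -0.0117; -0.0117 0.4032]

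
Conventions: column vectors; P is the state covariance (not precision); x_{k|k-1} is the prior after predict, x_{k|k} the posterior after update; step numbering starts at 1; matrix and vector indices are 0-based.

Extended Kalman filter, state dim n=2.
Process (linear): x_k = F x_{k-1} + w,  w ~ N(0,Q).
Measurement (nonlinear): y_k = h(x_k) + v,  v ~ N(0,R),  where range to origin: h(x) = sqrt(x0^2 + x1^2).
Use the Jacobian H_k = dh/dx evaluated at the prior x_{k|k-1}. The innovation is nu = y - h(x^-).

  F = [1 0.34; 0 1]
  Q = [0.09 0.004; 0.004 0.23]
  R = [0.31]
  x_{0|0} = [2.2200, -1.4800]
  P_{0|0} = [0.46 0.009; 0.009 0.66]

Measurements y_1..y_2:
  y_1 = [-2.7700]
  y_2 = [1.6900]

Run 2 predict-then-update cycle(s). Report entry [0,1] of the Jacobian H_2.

H_jac[0,1] = 0.9983

step 1: x^-=[1.7168, -1.4800]  P^-=[0.6324 0.2374; 0.2374 0.8900]  H_jac=[0.7574 -0.6529]  S=[0.8174]  K=[0.3964; -0.4909]  nu=[-5.0367]  x^+=[-0.2795, 0.9927]  P^+=[0.5040 0.3965; 0.3965 0.6930]
step 2: x^-=[0.0580, 0.9927]  P^-=[0.9437 0.6361; 0.6361 0.9230]  H_jac=[0.0583 0.9983]  S=[1.3071]  K=[0.5279; 0.7333]  nu=[0.6956]  x^+=[0.4252, 1.5028]  P^+=[0.5794 0.1301; 0.1301 0.2201]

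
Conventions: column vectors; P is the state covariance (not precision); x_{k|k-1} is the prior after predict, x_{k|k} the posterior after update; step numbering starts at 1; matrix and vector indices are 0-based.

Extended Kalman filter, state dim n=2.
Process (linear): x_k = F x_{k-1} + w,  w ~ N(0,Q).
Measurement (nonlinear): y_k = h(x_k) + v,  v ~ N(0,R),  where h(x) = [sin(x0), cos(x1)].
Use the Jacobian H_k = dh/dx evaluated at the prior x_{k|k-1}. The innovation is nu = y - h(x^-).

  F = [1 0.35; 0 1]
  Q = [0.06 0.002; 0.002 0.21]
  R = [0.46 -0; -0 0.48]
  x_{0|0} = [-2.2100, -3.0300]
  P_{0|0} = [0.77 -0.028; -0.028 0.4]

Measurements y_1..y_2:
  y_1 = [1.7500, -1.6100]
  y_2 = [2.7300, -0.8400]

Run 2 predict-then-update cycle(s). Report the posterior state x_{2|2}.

x_post = [-4.5398, -2.7837]

step 1: x^-=[-3.2705, -3.0300]  P^-=[0.8594 0.1140; 0.1140 0.6100]  H_jac=[-0.9917 0.0000; 0.0000 0.1114]  S=[1.3052 -0.0126; -0.0126 0.4876]  K=[-0.6529 0.0092; -0.0853 0.1371]  nu=[1.6214, -0.6162]  x^+=[-4.3348, -3.2528]  P^+=[0.3028 0.0396; 0.0396 0.5910]
step 2: x^-=[-5.4733, -3.2528]  P^-=[0.4629 0.2484; 0.2484 0.8010]  H_jac=[0.6896 0.0000; 0.0000 -0.1110]  S=[0.6801 -0.0190; -0.0190 0.4899]  K=[0.4683 -0.0381; 0.2471 -0.1719]  nu=[2.0058, 0.1538]  x^+=[-4.5398, -2.7837]  P^+=[0.3124 0.1648; 0.1648 0.7434]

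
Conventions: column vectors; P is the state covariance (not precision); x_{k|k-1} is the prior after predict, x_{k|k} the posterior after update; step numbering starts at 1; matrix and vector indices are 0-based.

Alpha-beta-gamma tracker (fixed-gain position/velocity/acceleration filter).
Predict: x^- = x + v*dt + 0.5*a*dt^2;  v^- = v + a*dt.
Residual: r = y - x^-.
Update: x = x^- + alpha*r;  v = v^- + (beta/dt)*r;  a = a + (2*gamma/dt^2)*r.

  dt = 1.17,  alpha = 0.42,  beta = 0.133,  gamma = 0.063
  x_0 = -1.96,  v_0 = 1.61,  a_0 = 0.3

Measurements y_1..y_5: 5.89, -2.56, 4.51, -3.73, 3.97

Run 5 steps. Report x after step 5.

step 1: x_pred=0.1290  r=5.7610  x^+=2.5486  v^+=2.6159  a^+=0.8303
step 2: x_pred=6.1775  r=-8.7375  x^+=2.5077  v^+=2.5941  a^+=0.0260
step 3: x_pred=5.5606  r=-1.0506  x^+=5.1194  v^+=2.5051  a^+=-0.0707
step 4: x_pred=8.0019  r=-11.7319  x^+=3.0745  v^+=1.0888  a^+=-1.1505
step 5: x_pred=3.5609  r=0.4091  x^+=3.7327  v^+=-0.2109  a^+=-1.1129

x_post = 3.7327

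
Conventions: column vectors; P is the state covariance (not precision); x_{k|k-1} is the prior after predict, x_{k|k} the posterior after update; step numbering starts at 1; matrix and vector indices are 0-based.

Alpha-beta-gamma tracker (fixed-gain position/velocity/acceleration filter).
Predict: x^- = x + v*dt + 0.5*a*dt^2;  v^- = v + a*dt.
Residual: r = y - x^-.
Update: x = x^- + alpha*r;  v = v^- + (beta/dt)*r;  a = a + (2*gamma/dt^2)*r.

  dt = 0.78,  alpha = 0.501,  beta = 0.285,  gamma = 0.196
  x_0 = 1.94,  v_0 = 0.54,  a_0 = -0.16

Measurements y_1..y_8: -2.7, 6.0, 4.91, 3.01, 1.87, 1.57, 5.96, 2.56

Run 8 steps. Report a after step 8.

a_post = -2.1519

step 1: x_pred=2.3125  r=-5.0125  x^+=-0.1987  v^+=-1.4163  a^+=-3.3896
step 2: x_pred=-2.3346  r=8.3346  x^+=1.8410  v^+=-1.0149  a^+=1.9804
step 3: x_pred=1.6519  r=3.2581  x^+=3.2842  v^+=1.7203  a^+=4.0797
step 4: x_pred=5.8671  r=-2.8571  x^+=4.4357  v^+=3.8586  a^+=2.2388
step 5: x_pred=8.1264  r=-6.2564  x^+=4.9920  v^+=3.3188  a^+=-1.7923
step 6: x_pred=7.0354  r=-5.4654  x^+=4.2973  v^+=-0.0761  a^+=-5.3137
step 7: x_pred=2.6215  r=3.3385  x^+=4.2941  v^+=-3.0010  a^+=-3.1627
step 8: x_pred=0.9912  r=1.5688  x^+=1.7772  v^+=-4.8946  a^+=-2.1519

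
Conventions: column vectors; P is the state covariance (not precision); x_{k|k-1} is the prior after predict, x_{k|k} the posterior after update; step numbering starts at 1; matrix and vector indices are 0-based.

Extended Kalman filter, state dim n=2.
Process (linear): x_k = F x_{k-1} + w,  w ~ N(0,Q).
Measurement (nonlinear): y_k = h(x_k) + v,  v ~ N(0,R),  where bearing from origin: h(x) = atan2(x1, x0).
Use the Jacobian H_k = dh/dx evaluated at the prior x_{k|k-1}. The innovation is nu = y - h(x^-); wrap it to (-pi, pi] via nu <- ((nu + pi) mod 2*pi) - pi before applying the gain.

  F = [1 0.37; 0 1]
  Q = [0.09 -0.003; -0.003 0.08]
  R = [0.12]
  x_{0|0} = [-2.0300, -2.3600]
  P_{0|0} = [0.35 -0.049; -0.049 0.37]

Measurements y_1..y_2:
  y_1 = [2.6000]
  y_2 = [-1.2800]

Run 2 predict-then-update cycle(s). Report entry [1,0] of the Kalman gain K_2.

K[1,0] = -0.5783

step 1: x^-=[-2.9032, -2.3600]  P^-=[0.4544 0.0849; 0.0849 0.4500]  H_jac=[0.1686 -0.2074]  S=[0.1463]  K=[0.4032; -0.5400]  nu=[-1.2241]  x^+=[-3.3968, -1.6990]  P^+=[0.4306 0.1168; 0.1168 0.4073]
step 2: x^-=[-4.0254, -1.6990]  P^-=[0.6628 0.2645; 0.2645 0.4873]  H_jac=[0.0890 -0.2109]  S=[0.1370]  K=[0.0235; -0.5783]  nu=[1.4622]  x^+=[-3.9910, -2.5446]  P^+=[0.6627 0.2663; 0.2663 0.4415]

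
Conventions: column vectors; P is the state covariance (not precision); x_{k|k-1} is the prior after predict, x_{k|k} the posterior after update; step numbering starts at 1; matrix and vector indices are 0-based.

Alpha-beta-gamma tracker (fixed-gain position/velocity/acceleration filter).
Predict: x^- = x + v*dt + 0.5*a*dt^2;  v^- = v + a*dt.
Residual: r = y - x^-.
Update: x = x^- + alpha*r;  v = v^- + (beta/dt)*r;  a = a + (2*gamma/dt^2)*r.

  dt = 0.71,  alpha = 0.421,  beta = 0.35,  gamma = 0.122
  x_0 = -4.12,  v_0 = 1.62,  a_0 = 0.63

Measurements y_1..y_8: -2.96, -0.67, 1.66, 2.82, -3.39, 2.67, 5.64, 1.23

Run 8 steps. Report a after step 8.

a_post = 0.4391

step 1: x_pred=-2.8110  r=-0.1490  x^+=-2.8737  v^+=1.9939  a^+=0.5579
step 2: x_pred=-1.3175  r=0.6475  x^+=-1.0449  v^+=2.7091  a^+=0.8713
step 3: x_pred=1.0982  r=0.5618  x^+=1.3347  v^+=3.6047  a^+=1.1432
step 4: x_pred=4.1822  r=-1.3622  x^+=3.6087  v^+=3.7449  a^+=0.4839
step 5: x_pred=6.3895  r=-9.7795  x^+=2.2723  v^+=-0.7325  a^+=-4.2497
step 6: x_pred=0.6811  r=1.9889  x^+=1.5185  v^+=-2.7694  a^+=-3.2871
step 7: x_pred=-1.2763  r=6.9163  x^+=1.6355  v^+=-1.6937  a^+=0.0606
step 8: x_pred=0.4482  r=0.7818  x^+=0.7773  v^+=-1.2653  a^+=0.4391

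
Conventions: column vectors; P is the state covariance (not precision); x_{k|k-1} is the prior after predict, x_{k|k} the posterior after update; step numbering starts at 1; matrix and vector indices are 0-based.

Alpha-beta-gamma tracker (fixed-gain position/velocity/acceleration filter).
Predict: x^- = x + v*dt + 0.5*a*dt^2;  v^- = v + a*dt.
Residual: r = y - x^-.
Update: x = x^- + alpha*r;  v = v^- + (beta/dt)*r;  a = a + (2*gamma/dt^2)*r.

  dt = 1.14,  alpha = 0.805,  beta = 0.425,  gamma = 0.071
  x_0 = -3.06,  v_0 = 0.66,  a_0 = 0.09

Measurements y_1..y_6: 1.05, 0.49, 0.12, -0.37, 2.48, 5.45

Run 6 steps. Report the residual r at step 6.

resid = 2.8314

step 1: x_pred=-2.2491  r=3.2991  x^+=0.4067  v^+=1.9925  a^+=0.4505
step 2: x_pred=2.9709  r=-2.4809  x^+=0.9738  v^+=1.5812  a^+=0.1794
step 3: x_pred=2.8929  r=-2.7729  x^+=0.6607  v^+=0.7520  a^+=-0.1236
step 4: x_pred=1.4376  r=-1.8076  x^+=-0.0175  v^+=-0.0628  a^+=-0.3211
step 5: x_pred=-0.2978  r=2.7778  x^+=1.9383  v^+=0.6067  a^+=-0.0176
step 6: x_pred=2.6186  r=2.8314  x^+=4.8979  v^+=1.6423  a^+=0.2918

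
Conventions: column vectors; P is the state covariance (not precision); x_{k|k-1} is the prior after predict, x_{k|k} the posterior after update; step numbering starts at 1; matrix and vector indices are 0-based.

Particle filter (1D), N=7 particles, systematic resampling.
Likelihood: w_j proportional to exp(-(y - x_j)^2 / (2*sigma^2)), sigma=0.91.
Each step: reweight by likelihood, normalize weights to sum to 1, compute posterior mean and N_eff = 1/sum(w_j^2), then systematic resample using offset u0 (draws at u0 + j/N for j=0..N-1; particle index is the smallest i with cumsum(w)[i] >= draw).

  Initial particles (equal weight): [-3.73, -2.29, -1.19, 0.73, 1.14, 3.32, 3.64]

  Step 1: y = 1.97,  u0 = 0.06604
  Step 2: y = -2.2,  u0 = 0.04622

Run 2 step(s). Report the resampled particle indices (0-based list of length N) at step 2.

step 1: w=[0.0000, 0.0000, 0.0015, 0.2508, 0.4187, 0.2112, 0.1178]  mean=1.7885  Neff=3.3708  idx=[3, 3, 4, 4, 4, 5, 6]
step 2: w=[0.3795, 0.3795, 0.0804, 0.0804, 0.0804, 0.0000, 0.0000]  mean=0.8288  Neff=3.2537  idx=[0, 0, 0, 1, 1, 2, 3]

resampled_idx = [0, 0, 0, 1, 1, 2, 3]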